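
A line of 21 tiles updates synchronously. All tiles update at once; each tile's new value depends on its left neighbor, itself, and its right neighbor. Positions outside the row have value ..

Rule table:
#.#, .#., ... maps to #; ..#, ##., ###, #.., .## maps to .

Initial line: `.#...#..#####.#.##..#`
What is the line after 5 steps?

step 1: .#.#.#.......###....#
step 2: .#####.#####.....##.#
step 3: ......#......###...##
step 4: #####.#.####.....#...
step 5: .....###.....###.#.##

.....###.....###.#.##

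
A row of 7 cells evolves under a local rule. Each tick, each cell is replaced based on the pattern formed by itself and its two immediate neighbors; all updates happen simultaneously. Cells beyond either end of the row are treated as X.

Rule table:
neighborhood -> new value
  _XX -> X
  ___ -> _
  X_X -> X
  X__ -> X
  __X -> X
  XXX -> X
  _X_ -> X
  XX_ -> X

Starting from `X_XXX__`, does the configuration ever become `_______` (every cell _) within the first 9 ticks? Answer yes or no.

no

tick 1: XXXXXXX
tick 2: XXXXXXX  (fixed point — unchanged through tick 9)
tick 9 is XXXXXXX, still not uniform _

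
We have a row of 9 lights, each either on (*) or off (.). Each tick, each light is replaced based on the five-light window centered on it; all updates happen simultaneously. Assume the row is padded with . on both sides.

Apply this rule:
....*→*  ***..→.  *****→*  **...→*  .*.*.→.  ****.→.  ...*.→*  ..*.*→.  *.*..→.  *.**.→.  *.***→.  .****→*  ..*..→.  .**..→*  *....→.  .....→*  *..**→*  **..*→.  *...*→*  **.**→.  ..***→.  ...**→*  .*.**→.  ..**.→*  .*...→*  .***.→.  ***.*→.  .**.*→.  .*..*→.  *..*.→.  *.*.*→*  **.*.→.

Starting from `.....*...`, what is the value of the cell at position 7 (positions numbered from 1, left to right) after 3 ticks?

.

*****.*.*
.**...*..
******.*.
position 7 holds .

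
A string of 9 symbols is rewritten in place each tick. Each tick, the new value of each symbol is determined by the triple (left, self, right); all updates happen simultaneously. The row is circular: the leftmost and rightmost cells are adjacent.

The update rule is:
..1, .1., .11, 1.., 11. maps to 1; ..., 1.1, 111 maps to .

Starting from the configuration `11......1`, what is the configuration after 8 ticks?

.11....11
.111..111
.1.1111.1
.1.1..1.1
.1.1111.1  (repeats tick 3; period 2)
tick 8: .1.1..1.1

.1.1..1.1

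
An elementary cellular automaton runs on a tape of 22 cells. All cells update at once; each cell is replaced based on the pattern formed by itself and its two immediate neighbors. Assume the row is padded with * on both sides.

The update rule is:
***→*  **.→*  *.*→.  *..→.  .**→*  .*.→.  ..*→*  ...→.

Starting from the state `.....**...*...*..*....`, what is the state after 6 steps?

.******.*..*....******

step 1: ....***..*...*..*....*
step 2: ...****.*...*..*....**
step 3: ..*****....*..*....***
step 4: .******...*..*....****
step 5: .******..*..*....*****
step 6: .******.*..*....******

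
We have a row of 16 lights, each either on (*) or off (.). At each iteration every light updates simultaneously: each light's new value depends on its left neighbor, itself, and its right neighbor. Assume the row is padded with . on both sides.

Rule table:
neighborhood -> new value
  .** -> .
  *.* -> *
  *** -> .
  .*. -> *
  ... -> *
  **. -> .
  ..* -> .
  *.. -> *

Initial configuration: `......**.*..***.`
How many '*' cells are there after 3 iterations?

9

*****...***....*
.....**....***.*
****...***....**
count of *: 9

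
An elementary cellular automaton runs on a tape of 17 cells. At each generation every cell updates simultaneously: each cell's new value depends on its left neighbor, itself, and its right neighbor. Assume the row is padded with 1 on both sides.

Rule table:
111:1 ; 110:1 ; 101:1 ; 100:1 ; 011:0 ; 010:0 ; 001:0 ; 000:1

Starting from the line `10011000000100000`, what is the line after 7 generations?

11111111001111110

generation 1: 11001111110011110
generation 2: 11100111111001111
generation 3: 11110011111100111
generation 4: 11111001111110011
generation 5: 11111100111111001
generation 6: 11111110011111100
generation 7: 11111111001111110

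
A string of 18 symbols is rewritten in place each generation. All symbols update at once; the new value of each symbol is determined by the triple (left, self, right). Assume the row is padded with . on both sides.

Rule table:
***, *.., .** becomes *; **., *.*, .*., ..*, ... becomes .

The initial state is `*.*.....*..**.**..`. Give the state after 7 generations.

.........*.......*

generation 1: ...*.....*.*..*.*.
generation 2: ....*.......*....*
generation 3: .....*.......*....
generation 4: ......*.......*...
generation 5: .......*.......*..
generation 6: ........*.......*.
generation 7: .........*.......*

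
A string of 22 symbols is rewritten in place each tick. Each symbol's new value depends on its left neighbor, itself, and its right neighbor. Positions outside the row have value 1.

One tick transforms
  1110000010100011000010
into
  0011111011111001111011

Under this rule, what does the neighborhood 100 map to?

At position 3 the neighborhood is 100; the next row has 1 there.

1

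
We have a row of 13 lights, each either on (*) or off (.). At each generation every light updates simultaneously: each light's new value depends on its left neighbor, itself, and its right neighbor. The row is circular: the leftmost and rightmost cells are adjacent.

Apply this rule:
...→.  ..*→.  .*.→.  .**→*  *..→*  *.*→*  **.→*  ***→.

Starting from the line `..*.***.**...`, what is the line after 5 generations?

...**.*****..
...****...**.
...*..**..***
*...*.***.*.*
**...**.**.**

**...**.**.**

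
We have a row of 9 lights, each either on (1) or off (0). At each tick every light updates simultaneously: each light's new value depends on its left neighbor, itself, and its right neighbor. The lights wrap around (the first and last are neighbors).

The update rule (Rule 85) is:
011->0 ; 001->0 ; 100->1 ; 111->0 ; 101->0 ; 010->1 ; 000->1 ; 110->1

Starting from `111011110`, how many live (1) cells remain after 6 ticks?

001000010
101111011
100001000
111101110
000100010
110111011
count of 1: 7

7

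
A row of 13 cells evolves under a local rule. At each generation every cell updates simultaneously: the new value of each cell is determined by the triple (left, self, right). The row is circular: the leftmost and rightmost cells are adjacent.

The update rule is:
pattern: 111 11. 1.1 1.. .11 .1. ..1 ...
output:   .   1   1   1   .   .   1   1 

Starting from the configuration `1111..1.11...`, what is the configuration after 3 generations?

..111.11.111.

generation 1: ...111.1.1111
generation 2: 111..11.1...1
generation 3: ..111.11.111.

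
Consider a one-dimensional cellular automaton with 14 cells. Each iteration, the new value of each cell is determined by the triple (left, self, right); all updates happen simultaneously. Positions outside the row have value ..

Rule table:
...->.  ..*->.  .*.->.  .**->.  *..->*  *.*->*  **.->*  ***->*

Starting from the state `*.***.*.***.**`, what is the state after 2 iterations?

iteration 1: .*.***.*.***.*
iteration 2: ..*.***.*.***.

..*.***.*.***.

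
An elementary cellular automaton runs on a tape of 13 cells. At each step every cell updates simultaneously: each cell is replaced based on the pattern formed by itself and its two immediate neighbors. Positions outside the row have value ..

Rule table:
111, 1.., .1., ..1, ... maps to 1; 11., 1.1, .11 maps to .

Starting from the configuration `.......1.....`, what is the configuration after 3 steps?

1.111111111.1

1111111111111
.11111111111.
1.111111111.1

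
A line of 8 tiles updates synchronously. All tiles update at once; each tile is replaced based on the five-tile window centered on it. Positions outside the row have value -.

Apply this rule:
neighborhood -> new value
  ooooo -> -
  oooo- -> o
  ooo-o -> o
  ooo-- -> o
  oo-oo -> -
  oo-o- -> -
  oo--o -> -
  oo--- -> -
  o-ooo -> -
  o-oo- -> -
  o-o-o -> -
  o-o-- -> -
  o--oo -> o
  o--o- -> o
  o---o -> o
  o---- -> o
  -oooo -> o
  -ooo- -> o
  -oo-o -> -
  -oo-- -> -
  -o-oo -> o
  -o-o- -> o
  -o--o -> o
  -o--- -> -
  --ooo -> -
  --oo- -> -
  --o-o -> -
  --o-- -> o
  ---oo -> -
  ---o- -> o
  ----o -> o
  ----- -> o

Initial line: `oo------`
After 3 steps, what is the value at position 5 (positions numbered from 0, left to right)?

o

---ooooo
oo--o-oo
---o-o--
position 5 holds o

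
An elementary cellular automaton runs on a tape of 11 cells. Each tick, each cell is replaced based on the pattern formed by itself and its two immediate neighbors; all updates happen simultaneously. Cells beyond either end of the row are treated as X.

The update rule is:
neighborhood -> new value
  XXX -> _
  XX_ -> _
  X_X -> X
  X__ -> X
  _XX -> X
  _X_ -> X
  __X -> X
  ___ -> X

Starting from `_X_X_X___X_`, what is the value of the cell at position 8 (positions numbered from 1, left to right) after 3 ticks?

X

XXXXXXXXXXX
___________
XXXXXXXXXXX
position 8 holds X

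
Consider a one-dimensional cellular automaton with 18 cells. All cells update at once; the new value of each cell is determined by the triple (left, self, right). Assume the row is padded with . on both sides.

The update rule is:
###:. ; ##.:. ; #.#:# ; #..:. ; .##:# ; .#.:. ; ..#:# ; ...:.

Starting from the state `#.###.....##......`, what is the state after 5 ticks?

.##......##.......
##......##........
#......##.........
......##..........
.....##...........

.....##...........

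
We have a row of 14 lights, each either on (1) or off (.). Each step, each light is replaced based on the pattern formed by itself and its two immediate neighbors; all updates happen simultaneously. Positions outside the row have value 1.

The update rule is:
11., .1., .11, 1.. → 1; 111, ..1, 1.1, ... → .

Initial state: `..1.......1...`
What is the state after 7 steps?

1.11......11..
1.111.....111.
1.1.11....1.1.
1.1.111...1.1.
1.1.1.11..1.1.
1.1.1.111.1.1.
1.1.1.1.1.1.1.

1.1.1.1.1.1.1.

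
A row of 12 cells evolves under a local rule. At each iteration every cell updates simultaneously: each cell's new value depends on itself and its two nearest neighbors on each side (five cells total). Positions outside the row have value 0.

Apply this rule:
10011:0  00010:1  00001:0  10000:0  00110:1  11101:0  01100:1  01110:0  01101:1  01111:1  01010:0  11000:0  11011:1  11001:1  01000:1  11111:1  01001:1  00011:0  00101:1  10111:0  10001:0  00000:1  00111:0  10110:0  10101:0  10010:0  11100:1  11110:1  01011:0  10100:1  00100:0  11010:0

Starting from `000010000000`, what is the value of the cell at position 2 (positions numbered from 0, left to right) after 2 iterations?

110101011111
110000001111
position 2 holds 0

0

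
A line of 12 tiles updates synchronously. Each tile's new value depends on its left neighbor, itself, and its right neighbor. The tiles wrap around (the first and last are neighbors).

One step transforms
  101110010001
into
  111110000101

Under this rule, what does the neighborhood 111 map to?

1

At position 3 the neighborhood is 111; the next row has 1 there.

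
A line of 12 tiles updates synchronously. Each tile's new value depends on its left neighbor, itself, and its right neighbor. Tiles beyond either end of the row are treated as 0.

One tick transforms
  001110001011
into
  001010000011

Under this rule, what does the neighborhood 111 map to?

0

At position 3 the neighborhood is 111; the next row has 0 there.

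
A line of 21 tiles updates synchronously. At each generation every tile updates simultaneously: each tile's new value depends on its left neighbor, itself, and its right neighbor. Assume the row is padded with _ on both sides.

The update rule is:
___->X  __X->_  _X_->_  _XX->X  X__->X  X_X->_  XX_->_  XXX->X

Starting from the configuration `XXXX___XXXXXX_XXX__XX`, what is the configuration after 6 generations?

X_X_X___X_XX_X_X_X__X

XXX_XX_XXXXX__XX_X_X_
XX__X__XXXX_X_X_____X
X_X__X_XXX_____XXXX__
___X___XX_XXXX_XXX_XX
XX__XX_X__XXX__XX__X_
X_X_X___X_XX_X_X_X__X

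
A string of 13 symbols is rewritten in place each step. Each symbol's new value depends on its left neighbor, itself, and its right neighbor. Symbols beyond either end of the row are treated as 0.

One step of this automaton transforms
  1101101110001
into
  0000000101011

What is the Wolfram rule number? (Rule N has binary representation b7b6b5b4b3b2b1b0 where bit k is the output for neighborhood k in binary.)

150

position 7: 111 → 1  (bit 7 = 1)
position 1: 110 → 0  (bit 6 = 0)
position 2: 101 → 0  (bit 5 = 0)
position 9: 100 → 1  (bit 4 = 1)
position 0: 011 → 0  (bit 3 = 0)
position 12: 010 → 1  (bit 2 = 1)
position 11: 001 → 1  (bit 1 = 1)
position 10: 000 → 0  (bit 0 = 0)
bits b7..b0 = 10010110 = 150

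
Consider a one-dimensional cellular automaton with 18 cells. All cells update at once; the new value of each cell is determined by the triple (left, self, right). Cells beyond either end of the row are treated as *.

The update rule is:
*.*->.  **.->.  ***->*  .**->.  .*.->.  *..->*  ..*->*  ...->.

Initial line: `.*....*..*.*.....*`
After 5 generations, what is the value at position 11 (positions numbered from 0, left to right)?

.

..*..*.**...*...*.
**.**....*.*.*.*..
*....*..*.......**
.*..*.**.*.....*.*
..**......*...*...
position 11 holds .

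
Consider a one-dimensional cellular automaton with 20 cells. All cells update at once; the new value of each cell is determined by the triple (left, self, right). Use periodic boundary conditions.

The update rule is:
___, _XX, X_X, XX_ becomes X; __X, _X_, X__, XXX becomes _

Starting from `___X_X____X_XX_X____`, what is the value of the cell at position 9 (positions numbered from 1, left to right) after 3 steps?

step 1: XX__X__XX__XXXX__XXX
step 2: _X_____XX__X__X__X__
step 3: ___XXX_XX__________X
position 9 holds X

X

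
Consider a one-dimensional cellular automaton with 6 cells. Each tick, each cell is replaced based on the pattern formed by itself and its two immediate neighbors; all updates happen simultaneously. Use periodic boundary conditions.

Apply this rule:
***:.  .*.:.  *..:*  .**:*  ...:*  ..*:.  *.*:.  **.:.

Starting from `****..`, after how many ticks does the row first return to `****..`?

15

tick 1: *...*.
tick 2: .**...
tick 3: .*.***
tick 4: ...*..
tick 5: **..**
tick 6: ..*.*.
tick 7: *....*
tick 8: .***.*
tick 9: .*....
tick 10: ..****
tick 11: *.*...
tick 12: ...**.
tick 13: **.*.*
tick 14: .....*
tick 15: ****..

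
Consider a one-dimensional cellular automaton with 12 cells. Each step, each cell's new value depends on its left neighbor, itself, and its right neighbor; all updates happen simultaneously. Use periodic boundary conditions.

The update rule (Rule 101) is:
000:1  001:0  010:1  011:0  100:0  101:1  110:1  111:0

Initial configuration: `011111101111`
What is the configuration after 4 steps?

010010000100

100000110001
101110010100
110010011100
010010000100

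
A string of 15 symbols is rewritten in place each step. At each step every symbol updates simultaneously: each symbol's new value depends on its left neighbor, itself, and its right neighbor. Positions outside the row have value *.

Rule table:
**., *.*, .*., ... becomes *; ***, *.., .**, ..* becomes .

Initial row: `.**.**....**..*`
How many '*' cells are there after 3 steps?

9

*.**.*.**..*...
**.****.*..*.*.
.**...***..****
count of *: 9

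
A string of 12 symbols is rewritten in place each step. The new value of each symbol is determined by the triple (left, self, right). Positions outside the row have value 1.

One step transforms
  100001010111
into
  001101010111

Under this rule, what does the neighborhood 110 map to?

At position 0 the neighborhood is 110; the next row has 0 there.

0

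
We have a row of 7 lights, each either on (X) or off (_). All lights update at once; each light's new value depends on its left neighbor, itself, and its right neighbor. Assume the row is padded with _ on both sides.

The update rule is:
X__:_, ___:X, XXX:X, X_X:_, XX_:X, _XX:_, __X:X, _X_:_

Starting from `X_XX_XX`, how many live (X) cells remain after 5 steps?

step 1: ___X__X
step 2: XXX__X_
step 3: _XX_X__
step 4: X_X___X
step 5: ____XX_
count of X: 2

2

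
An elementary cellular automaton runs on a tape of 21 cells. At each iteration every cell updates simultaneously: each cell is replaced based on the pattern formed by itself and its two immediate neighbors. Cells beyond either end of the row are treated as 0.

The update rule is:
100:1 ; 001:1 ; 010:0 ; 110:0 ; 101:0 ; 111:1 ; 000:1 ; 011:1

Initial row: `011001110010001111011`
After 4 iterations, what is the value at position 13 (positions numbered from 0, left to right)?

110111101101111110010
100111001001111101101
011110110111111001000
111100100111110110111
position 13 holds 1

1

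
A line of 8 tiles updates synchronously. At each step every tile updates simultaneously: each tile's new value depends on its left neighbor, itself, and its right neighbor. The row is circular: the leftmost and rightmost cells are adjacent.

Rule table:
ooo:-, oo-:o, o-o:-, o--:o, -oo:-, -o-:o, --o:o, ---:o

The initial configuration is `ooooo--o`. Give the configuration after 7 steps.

step 1: ----ooo-
step 2: oooo--oo
step 3: ---ooo--
step 4: ooo--ooo
step 5: --ooo---
step 6: oo--oooo
step 7: -ooo----

-ooo----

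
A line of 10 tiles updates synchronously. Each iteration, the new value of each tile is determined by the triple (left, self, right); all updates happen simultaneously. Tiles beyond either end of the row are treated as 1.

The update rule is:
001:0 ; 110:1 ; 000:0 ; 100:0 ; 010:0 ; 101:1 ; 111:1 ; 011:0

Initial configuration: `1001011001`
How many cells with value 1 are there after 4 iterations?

1

1000101000
1000010000
1000000000
1000000000
count of 1: 1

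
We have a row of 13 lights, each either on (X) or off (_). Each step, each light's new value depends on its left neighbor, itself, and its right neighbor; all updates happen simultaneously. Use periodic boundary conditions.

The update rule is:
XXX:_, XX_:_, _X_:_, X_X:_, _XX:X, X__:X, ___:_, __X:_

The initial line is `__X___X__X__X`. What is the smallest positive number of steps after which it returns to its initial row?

step 1: X__X___X__X__
step 2: _X__X___X__X_
step 3: __X__X___X__X
step 4: X__X__X___X__
step 5: _X__X__X___X_
step 6: __X__X__X___X
step 7: X__X__X__X___
step 8: _X__X__X__X__
step 9: __X__X__X__X_
step 10: ___X__X__X__X
step 11: X___X__X__X__
step 12: _X___X__X__X_
step 13: __X___X__X__X

13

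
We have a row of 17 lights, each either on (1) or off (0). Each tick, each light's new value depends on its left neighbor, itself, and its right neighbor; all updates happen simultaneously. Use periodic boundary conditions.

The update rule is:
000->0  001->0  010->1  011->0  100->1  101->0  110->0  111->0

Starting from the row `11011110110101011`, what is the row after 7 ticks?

00100000000000010

00000000000101000
00000000000101100
00000000000100010
00000000000110011
10000000000001000
11000000000001100
00100000000000010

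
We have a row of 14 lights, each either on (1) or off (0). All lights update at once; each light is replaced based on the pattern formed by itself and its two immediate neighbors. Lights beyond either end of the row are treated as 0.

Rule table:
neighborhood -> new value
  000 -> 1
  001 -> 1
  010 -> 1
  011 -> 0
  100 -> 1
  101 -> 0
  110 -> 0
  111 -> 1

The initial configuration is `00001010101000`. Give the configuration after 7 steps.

11111010101111
01110010100110
10101110111001
10100100010111
10111111110010
10011111101111
11101111000110

11101111000110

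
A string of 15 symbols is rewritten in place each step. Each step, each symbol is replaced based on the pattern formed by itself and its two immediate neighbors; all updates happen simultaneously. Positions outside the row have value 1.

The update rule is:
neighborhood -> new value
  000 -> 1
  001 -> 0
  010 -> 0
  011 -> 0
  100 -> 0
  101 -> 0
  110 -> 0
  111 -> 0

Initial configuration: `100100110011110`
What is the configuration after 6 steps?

011111111111110

step 1: 000000000000000
step 2: 011111111111110
step 3: 000000000000000  (repeats step 1; period 2)
step 6: 011111111111110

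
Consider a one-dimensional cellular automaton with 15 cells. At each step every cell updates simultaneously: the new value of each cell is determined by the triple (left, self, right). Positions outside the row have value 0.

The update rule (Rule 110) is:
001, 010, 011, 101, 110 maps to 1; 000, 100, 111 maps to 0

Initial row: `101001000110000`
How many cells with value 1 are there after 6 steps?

5

step 1: 111011001110000
step 2: 101111011010000
step 3: 111001111110000
step 4: 101011000010000
step 5: 111111000110000
step 6: 100001001110000
count of 1: 5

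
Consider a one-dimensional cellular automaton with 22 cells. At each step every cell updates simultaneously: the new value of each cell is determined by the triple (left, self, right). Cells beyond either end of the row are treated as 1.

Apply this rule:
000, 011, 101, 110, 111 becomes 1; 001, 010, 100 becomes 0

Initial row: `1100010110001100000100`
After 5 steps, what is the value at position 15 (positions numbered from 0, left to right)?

step 1: 1101001110101101110000
step 2: 1110001111011111110110
step 3: 1110101111111111111111
step 4: 1111011111111111111111
step 5: 1111111111111111111111
position 15 holds 1

1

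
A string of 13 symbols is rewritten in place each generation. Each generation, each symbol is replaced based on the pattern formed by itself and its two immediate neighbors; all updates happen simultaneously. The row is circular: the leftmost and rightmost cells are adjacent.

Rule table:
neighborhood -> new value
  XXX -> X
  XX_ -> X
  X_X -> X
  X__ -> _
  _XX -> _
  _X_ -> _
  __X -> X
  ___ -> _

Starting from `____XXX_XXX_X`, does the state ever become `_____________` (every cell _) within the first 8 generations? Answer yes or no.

___X_XXX_XXX_
__X_X_XXX_XX_
_X_X_X_XXX_X_
X_X_X_X_XXX__
_X_X_X_X_XX_X
X_X_X_X_X_XX_
_X_X_X_X_X_XX
X_X_X_X_X_X_X
generation 8 is X_X_X_X_X_X_X, still not uniform _

no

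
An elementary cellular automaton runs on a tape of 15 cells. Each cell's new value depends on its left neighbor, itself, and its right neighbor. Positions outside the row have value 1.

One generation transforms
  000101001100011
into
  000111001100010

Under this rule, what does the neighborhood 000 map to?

0

At position 1 the neighborhood is 000; the next row has 0 there.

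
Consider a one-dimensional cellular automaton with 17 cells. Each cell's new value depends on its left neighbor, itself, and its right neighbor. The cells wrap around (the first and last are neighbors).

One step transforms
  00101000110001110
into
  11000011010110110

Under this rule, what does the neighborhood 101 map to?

At position 3 the neighborhood is 101; the next row has 0 there.

0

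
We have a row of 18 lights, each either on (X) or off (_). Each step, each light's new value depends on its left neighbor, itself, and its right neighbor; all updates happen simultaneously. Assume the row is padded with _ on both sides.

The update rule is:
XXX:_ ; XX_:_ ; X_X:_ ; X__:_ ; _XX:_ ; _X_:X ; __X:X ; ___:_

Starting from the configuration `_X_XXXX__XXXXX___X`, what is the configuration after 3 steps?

______X_______XX__

step 1: XX______X_______XX
step 2: _______XX______X__
step 3: ______X_______XX__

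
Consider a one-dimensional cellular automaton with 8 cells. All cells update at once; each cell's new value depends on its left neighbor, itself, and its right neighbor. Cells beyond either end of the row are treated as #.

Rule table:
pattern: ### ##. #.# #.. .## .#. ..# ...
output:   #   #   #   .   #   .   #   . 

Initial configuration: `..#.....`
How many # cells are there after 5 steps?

.#.....#
#.....##
#....###
#...####
#..#####
count of #: 6

6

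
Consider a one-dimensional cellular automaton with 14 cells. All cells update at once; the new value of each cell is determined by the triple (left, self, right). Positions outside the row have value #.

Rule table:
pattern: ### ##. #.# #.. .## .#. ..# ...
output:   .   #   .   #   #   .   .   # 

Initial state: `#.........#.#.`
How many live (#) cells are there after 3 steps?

9

#########.....
........#####.
#######.#...#.
count of #: 9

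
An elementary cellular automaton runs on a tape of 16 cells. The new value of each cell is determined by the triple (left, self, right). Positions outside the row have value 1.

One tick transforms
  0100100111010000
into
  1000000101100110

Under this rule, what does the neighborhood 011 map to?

1

At position 7 the neighborhood is 011; the next row has 1 there.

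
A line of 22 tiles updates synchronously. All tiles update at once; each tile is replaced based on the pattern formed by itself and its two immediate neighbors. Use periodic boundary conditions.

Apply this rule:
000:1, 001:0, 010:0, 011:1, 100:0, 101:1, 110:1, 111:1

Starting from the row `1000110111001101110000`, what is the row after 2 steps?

step 1: 0010111111001111110110
step 2: 1001111111001111111110

1001111111001111111110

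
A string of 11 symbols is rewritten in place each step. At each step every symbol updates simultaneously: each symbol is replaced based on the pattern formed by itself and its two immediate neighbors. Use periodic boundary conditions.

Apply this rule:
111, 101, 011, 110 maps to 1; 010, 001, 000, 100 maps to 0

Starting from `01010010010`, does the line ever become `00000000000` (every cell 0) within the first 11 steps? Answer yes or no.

00100000000
00000000000
all cells are 0 at step 2

yes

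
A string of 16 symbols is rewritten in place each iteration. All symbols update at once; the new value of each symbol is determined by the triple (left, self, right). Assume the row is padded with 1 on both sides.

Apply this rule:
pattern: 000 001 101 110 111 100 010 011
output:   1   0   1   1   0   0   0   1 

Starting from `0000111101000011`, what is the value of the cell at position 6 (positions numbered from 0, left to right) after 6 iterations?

1

0110100110011010
1111000110011101
0001010110010111
0100101110001100
1000011010101100
1011011101011100
position 6 holds 1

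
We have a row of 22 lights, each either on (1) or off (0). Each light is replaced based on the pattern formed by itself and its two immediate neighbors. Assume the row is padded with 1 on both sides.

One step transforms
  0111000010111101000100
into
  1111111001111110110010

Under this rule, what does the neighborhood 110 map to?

1

At position 3 the neighborhood is 110; the next row has 1 there.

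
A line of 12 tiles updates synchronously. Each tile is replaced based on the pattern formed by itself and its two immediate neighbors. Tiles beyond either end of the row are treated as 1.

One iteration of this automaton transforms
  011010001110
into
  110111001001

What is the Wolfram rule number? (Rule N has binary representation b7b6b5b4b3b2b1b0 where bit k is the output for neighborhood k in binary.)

60

position 9: 111 → 0  (bit 7 = 0)
position 2: 110 → 0  (bit 6 = 0)
position 0: 101 → 1  (bit 5 = 1)
position 5: 100 → 1  (bit 4 = 1)
position 1: 011 → 1  (bit 3 = 1)
position 4: 010 → 1  (bit 2 = 1)
position 7: 001 → 0  (bit 1 = 0)
position 6: 000 → 0  (bit 0 = 0)
bits b7..b0 = 00111100 = 60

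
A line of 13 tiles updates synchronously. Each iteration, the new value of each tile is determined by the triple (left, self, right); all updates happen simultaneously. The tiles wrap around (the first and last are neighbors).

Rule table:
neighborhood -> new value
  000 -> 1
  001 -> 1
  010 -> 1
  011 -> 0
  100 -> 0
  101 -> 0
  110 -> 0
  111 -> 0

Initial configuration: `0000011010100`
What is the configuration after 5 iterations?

1111111000001

1111100010101
0000001110100
1111110000101
0000000111100
1111111000001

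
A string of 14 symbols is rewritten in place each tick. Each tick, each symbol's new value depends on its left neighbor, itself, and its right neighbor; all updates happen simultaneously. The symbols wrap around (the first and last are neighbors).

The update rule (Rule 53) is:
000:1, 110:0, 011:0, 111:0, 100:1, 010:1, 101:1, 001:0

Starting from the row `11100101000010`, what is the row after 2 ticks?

tick 1: 00010111111011
tick 2: 11011000000100

11011000000100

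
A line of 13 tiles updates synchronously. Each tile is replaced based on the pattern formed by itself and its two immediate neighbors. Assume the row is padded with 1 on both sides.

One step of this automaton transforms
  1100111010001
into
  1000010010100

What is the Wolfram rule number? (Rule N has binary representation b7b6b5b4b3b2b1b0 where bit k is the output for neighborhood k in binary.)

133

position 0: 111 → 1  (bit 7 = 1)
position 1: 110 → 0  (bit 6 = 0)
position 7: 101 → 0  (bit 5 = 0)
position 2: 100 → 0  (bit 4 = 0)
position 4: 011 → 0  (bit 3 = 0)
position 8: 010 → 1  (bit 2 = 1)
position 3: 001 → 0  (bit 1 = 0)
position 10: 000 → 1  (bit 0 = 1)
bits b7..b0 = 10000101 = 133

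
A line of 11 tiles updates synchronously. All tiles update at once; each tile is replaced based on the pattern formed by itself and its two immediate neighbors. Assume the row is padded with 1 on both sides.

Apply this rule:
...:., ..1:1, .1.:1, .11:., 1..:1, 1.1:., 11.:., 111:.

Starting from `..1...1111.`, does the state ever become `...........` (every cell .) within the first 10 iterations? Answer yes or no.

1111.1.....
.....11...1
1...1..1.1.
.1.11111.1.
.1.......1.
.11.....11.
...1...1...
1.111.111.1
...........
all cells are . at iteration 9

yes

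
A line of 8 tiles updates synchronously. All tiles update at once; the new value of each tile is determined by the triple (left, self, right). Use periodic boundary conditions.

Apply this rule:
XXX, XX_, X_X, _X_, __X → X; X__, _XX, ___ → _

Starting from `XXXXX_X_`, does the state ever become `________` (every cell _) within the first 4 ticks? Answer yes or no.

_XXXXXXX
X_XXXXXX
XX_XXXXX
XXX_XXXX
tick 4 is XXX_XXXX, still not uniform _

no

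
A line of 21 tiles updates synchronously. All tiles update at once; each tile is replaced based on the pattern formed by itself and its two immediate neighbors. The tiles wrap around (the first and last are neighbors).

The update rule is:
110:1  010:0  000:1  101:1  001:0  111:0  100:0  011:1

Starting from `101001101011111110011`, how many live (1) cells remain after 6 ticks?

tick 1: 110001110110000010010
tick 2: 110101011110111000001
tick 3: 011010110011101011101
tick 4: 111101110010110110110
tick 5: 100111010001111111111
tick 6: 100101100101000000000
count of 1: 6

6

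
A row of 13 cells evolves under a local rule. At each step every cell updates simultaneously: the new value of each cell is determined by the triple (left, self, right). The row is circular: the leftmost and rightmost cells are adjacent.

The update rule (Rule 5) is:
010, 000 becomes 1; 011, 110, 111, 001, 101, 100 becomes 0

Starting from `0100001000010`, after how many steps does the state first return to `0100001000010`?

step 1: 0101101011010
step 2: 0100001000010

2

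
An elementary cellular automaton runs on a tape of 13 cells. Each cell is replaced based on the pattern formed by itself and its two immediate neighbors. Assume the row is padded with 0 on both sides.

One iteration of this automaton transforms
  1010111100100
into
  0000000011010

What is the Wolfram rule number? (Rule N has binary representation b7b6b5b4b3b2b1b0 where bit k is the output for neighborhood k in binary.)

position 5: 111 → 0  (bit 7 = 0)
position 7: 110 → 0  (bit 6 = 0)
position 1: 101 → 0  (bit 5 = 0)
position 8: 100 → 1  (bit 4 = 1)
position 4: 011 → 0  (bit 3 = 0)
position 0: 010 → 0  (bit 2 = 0)
position 9: 001 → 1  (bit 1 = 1)
position 12: 000 → 0  (bit 0 = 0)
bits b7..b0 = 00010010 = 18

18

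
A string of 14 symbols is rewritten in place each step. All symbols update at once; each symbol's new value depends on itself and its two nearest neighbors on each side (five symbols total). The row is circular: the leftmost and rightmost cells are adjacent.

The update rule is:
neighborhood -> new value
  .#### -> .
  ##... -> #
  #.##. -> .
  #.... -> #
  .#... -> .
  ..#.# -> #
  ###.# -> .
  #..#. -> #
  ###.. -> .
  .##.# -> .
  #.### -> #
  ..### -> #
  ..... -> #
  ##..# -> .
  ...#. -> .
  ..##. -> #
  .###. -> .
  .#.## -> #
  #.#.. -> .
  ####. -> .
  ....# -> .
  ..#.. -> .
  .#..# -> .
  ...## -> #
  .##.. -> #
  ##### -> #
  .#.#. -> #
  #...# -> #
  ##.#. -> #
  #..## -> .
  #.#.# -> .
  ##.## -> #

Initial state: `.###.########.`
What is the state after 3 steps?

step 1: .#..##.####...
step 2: ....#.##...##.
step 3: ##..##.#######

##..##.#######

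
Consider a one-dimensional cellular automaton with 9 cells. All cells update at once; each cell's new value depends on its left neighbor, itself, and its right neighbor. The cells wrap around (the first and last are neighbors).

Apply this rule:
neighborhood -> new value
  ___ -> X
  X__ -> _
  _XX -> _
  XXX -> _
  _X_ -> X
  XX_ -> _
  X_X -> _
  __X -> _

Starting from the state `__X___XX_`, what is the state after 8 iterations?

X_X_X_XX_

iteration 1: X_X_X____
iteration 2: X_X_X_XX_
iteration 3: X_X_X____  (repeats iteration 1; period 2)
iteration 8: X_X_X_XX_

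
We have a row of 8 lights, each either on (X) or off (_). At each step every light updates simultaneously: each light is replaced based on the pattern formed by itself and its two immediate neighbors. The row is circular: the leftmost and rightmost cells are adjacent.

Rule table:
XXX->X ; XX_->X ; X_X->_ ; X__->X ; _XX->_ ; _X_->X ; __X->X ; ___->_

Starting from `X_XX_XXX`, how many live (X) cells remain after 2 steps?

X__X__XX
XXXXXX_X
count of X: 7

7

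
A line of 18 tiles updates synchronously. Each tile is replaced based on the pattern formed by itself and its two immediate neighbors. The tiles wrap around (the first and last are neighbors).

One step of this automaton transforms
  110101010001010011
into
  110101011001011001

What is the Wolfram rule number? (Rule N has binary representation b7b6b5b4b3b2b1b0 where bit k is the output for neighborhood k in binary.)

212

position 0: 111 → 1  (bit 7 = 1)
position 1: 110 → 1  (bit 6 = 1)
position 2: 101 → 0  (bit 5 = 0)
position 8: 100 → 1  (bit 4 = 1)
position 16: 011 → 0  (bit 3 = 0)
position 3: 010 → 1  (bit 2 = 1)
position 10: 001 → 0  (bit 1 = 0)
position 9: 000 → 0  (bit 0 = 0)
bits b7..b0 = 11010100 = 212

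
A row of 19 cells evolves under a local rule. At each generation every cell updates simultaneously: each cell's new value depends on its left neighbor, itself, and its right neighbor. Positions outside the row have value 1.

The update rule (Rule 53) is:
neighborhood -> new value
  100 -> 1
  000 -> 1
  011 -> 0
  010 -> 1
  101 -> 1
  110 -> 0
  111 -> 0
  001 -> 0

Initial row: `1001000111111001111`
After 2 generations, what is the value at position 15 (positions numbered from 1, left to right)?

0101110000000100000
1110001111110111110
position 15 holds 1

1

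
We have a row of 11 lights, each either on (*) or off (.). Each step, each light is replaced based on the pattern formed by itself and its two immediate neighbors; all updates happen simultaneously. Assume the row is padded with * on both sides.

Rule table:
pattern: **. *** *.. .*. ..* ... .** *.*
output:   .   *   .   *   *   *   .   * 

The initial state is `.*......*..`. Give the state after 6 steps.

*.**.*.*.*.

**.******.*
*.*.****.*.
.***.**.***
*.*.*..*.**
.****.***.*
*.**.*.*.*.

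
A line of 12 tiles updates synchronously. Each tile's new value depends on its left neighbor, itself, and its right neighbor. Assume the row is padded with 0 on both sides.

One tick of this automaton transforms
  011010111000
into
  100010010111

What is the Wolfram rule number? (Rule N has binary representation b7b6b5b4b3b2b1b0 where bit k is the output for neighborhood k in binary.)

position 7: 111 → 1  (bit 7 = 1)
position 2: 110 → 0  (bit 6 = 0)
position 3: 101 → 0  (bit 5 = 0)
position 9: 100 → 1  (bit 4 = 1)
position 1: 011 → 0  (bit 3 = 0)
position 4: 010 → 1  (bit 2 = 1)
position 0: 001 → 1  (bit 1 = 1)
position 10: 000 → 1  (bit 0 = 1)
bits b7..b0 = 10010111 = 151

151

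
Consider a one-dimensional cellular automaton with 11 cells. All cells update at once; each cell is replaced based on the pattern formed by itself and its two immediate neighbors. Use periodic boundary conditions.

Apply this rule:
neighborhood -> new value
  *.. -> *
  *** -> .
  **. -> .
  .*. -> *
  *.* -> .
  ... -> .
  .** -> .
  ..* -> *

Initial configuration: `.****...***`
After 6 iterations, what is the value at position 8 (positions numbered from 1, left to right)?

*

.....*.*...
....**.**..
...*.....*.
..***...***
**...*.*...
..*.**.**.*
position 8 holds *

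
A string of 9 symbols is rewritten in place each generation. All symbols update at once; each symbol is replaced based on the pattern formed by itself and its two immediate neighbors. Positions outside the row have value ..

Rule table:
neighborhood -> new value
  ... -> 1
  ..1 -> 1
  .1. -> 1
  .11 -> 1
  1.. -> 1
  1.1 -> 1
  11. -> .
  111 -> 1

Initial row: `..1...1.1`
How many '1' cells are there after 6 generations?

111111111
11111111.
1111111.1
111111.11
11111.11.
1111.11.1
count of 1: 7

7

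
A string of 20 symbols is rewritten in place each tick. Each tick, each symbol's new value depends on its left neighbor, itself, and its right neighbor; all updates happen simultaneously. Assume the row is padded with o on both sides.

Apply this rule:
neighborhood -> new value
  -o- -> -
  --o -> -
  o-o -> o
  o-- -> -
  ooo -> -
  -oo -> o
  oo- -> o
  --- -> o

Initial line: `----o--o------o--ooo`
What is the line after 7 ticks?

o--o--o--oo-o--ooooo

-oo------oooo----o--
ooo-oooo-o--o-oo----
--ooo--oo----ooo-oo-
--o-o--oo-oo-o-ooooo
---o---oooooo-oo----
-o---o-o----oooo-oo-
o--o--o--oo-o--ooooo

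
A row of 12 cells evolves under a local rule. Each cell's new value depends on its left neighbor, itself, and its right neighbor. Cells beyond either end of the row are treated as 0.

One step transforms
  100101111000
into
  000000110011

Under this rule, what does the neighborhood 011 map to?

0

At position 5 the neighborhood is 011; the next row has 0 there.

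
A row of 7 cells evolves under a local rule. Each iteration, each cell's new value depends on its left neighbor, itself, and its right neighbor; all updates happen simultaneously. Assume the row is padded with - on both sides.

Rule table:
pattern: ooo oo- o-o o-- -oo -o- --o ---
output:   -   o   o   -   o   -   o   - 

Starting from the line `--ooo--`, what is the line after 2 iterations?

-oo-o--
oooo---

oooo---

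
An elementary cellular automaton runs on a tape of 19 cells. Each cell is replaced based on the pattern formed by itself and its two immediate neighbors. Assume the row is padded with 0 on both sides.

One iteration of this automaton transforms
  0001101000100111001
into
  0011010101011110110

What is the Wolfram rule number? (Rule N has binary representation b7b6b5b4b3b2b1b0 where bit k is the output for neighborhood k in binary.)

186

position 14: 111 → 1  (bit 7 = 1)
position 4: 110 → 0  (bit 6 = 0)
position 5: 101 → 1  (bit 5 = 1)
position 7: 100 → 1  (bit 4 = 1)
position 3: 011 → 1  (bit 3 = 1)
position 6: 010 → 0  (bit 2 = 0)
position 2: 001 → 1  (bit 1 = 1)
position 0: 000 → 0  (bit 0 = 0)
bits b7..b0 = 10111010 = 186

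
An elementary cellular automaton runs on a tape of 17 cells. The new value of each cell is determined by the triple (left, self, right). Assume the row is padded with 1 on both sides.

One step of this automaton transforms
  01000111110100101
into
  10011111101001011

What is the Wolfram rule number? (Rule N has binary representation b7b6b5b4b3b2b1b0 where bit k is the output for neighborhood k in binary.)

171

position 6: 111 → 1  (bit 7 = 1)
position 9: 110 → 0  (bit 6 = 0)
position 0: 101 → 1  (bit 5 = 1)
position 2: 100 → 0  (bit 4 = 0)
position 5: 011 → 1  (bit 3 = 1)
position 1: 010 → 0  (bit 2 = 0)
position 4: 001 → 1  (bit 1 = 1)
position 3: 000 → 1  (bit 0 = 1)
bits b7..b0 = 10101011 = 171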